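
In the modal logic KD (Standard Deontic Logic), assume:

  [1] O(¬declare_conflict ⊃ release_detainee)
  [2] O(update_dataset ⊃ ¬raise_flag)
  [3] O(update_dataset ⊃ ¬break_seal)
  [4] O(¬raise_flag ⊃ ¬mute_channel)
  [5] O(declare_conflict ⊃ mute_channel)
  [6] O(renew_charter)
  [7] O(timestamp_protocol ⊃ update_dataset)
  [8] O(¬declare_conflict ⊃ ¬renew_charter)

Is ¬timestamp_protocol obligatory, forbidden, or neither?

Obligatory

Premise 6 gives O(renew_charter).
Premise 8 is O(¬declare_conflict ⊃ ¬renew_charter); contrapositively O(renew_charter ⊃ declare_conflict). Since O(renew_charter) holds, K gives O(declare_conflict).
Premise 5 is O(declare_conflict ⊃ mute_channel); since O(declare_conflict), deontic closure gives O(mute_channel).
Premise 4, O(¬raise_flag ⊃ ¬mute_channel), contraposes to O(mute_channel ⊃ raise_flag); with O(mute_channel) we get O(raise_flag).
The contrapositive of premise 2 (O(update_dataset ⊃ ¬raise_flag)) is O(raise_flag ⊃ ¬update_dataset), and O(raise_flag) is already established, so O(¬update_dataset).
The contrapositive of premise 7 (O(timestamp_protocol ⊃ update_dataset)) is O(¬update_dataset ⊃ ¬timestamp_protocol), and O(¬update_dataset) is already established, so O(¬timestamp_protocol).
Premises 1, 3 do not contribute to this derivation.
Hence ¬timestamp_protocol is obligatory.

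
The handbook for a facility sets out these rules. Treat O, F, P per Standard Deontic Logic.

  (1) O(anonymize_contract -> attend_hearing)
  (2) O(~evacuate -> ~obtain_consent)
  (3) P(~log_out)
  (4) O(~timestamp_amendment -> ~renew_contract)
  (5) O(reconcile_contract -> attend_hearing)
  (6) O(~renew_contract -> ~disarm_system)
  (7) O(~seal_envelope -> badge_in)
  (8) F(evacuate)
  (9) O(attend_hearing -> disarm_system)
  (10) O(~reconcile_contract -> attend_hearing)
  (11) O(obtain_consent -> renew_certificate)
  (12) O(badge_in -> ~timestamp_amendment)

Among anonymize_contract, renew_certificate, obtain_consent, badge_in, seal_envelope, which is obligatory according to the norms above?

seal_envelope

Premises 5 and 10 cover both cases: O(reconcile_contract -> attend_hearing) and O(~reconcile_contract -> attend_hearing). Since reconcile_contract ∨ ~reconcile_contract is a tautology, O(attend_hearing) follows.
Premise 9 is O(attend_hearing -> disarm_system); since O(attend_hearing), deontic closure gives O(disarm_system).
Premise 6 is O(~renew_contract -> ~disarm_system); contrapositively O(disarm_system -> renew_contract). Since O(disarm_system) holds, K gives O(renew_contract).
Premise 4 is O(~timestamp_amendment -> ~renew_contract); contrapositively O(renew_contract -> timestamp_amendment). Since O(renew_contract) holds, K gives O(timestamp_amendment).
Premise 12 is O(badge_in -> ~timestamp_amendment); contrapositively O(timestamp_amendment -> ~badge_in). Since O(timestamp_amendment) holds, K gives O(~badge_in).
The contrapositive of premise 7 (O(~seal_envelope -> badge_in)) is O(~badge_in -> seal_envelope), and O(~badge_in) is already established, so O(seal_envelope).
So O(seal_envelope) holds — seal_envelope is obligatory. None of the other listed options is made obligatory by any chain of premises.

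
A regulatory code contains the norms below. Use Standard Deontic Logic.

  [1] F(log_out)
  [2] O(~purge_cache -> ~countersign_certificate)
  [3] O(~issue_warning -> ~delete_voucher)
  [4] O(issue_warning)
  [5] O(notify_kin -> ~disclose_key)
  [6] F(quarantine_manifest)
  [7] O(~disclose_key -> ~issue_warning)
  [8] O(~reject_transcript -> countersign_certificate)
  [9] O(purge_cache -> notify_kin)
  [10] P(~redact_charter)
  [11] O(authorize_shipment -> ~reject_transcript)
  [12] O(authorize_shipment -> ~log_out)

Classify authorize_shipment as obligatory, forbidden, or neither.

Premise 4 gives O(issue_warning).
Premise 7 is O(~disclose_key -> ~issue_warning); contrapositively O(issue_warning -> disclose_key). Since O(issue_warning) holds, K gives O(disclose_key).
The contrapositive of premise 5 (O(notify_kin -> ~disclose_key)) is O(disclose_key -> ~notify_kin), and O(disclose_key) is already established, so O(~notify_kin).
The contrapositive of premise 9 (O(purge_cache -> notify_kin)) is O(~notify_kin -> ~purge_cache), and O(~notify_kin) is already established, so O(~purge_cache).
Applying K to premise 2 (O(~purge_cache -> ~countersign_certificate)) and O(~purge_cache) yields O(~countersign_certificate).
The contrapositive of premise 8 (O(~reject_transcript -> countersign_certificate)) is O(~countersign_certificate -> reject_transcript), and O(~countersign_certificate) is already established, so O(reject_transcript).
Premise 11 is O(authorize_shipment -> ~reject_transcript); contrapositively O(reject_transcript -> ~authorize_shipment). Since O(reject_transcript) holds, K gives O(~authorize_shipment).
Premises 1, 3, 6, 10, 12 do not contribute to this derivation.
Thus O(~authorize_shipment), which is F(authorize_shipment): authorize_shipment is forbidden.

Forbidden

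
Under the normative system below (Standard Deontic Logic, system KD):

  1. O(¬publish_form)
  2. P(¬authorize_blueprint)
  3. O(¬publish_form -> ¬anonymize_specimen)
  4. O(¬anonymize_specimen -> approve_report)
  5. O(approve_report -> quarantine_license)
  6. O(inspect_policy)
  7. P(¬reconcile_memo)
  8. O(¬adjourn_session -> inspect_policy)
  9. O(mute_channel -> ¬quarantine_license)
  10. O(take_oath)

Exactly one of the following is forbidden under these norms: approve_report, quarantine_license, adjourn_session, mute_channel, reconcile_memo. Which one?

Premise 1 states O(¬publish_form) outright.
Applying K to premise 3 (O(¬publish_form -> ¬anonymize_specimen)) and O(¬publish_form) yields O(¬anonymize_specimen).
From O(¬anonymize_specimen) and premise 4, O(¬anonymize_specimen -> approve_report), we obtain O(approve_report).
From O(approve_report) and premise 5, O(approve_report -> quarantine_license), we obtain O(quarantine_license).
The contrapositive of premise 9 (O(mute_channel -> ¬quarantine_license)) is O(quarantine_license -> ¬mute_channel), and O(quarantine_license) is already established, so O(¬mute_channel).
So O(¬mute_channel) holds, i.e. mute_channel is forbidden. None of the other listed options is forbidden under the premises.

mute_channel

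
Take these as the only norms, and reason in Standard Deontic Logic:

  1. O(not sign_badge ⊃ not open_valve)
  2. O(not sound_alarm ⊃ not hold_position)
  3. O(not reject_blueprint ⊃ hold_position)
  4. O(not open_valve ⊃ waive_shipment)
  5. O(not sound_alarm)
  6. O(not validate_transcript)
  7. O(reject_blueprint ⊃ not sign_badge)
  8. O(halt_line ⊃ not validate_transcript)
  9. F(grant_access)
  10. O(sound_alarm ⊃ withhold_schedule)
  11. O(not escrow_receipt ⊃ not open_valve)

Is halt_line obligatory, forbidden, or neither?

Premise 8 is O(halt_line ⊃ not validate_transcript); even if O(not validate_transcript) held, inferring O(halt_line) would be affirming the consequent — invalid.
No premise or chain of K-axiom applications forces O(halt_line), and none forces O(not halt_line). So halt_line is neither obligatory nor forbidden under these norms.

Neither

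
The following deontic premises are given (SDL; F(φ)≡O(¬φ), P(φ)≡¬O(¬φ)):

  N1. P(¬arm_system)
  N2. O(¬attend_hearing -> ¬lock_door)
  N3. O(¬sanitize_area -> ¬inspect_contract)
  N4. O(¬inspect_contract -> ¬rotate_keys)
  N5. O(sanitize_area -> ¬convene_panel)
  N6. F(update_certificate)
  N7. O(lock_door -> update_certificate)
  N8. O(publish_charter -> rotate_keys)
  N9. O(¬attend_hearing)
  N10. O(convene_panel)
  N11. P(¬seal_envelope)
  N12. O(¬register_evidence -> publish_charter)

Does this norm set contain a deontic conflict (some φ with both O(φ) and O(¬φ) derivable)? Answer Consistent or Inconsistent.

Consistent

Premise 7 is O(lock_door -> update_certificate), but O(lock_door) is not derivable from the premises, so it does not yield O(update_certificate).
So O(update_certificate) is not derivable, and the apparent clash with O(¬update_certificate) does not arise.
A world satisfying every obligation exists (e.g. arm_system=false, attend_hearing=false, convene_panel=true, inspect_contract=false, lock_door=false, publish_charter=false, register_evidence=true, rotate_keys=false, sanitize_area=false, seal_envelope=false, update_certificate=false); no atom is both obligatory and forbidden, so the set is consistent.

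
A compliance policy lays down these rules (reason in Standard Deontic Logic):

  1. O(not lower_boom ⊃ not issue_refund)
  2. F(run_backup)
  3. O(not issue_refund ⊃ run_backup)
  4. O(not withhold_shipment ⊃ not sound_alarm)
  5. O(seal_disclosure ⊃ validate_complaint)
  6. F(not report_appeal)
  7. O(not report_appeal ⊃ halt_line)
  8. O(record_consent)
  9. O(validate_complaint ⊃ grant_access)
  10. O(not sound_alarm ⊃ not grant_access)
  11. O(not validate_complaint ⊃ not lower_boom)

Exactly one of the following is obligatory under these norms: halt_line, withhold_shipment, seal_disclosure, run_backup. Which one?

withhold_shipment

F(run_backup) at premise 2 means O(not run_backup).
Premise 3, O(not issue_refund ⊃ run_backup), contraposes to O(not run_backup ⊃ issue_refund); with O(not run_backup) we get O(issue_refund).
Premise 1 is O(not lower_boom ⊃ not issue_refund); contrapositively O(issue_refund ⊃ lower_boom). Since O(issue_refund) holds, K gives O(lower_boom).
The contrapositive of premise 11 (O(not validate_complaint ⊃ not lower_boom)) is O(lower_boom ⊃ validate_complaint), and O(lower_boom) is already established, so O(validate_complaint).
Applying K to premise 9 (O(validate_complaint ⊃ grant_access)) and O(validate_complaint) yields O(grant_access).
Premise 10 is O(not sound_alarm ⊃ not grant_access); contrapositively O(grant_access ⊃ sound_alarm). Since O(grant_access) holds, K gives O(sound_alarm).
Premise 4 is O(not withhold_shipment ⊃ not sound_alarm); contrapositively O(sound_alarm ⊃ withhold_shipment). Since O(sound_alarm) holds, K gives O(withhold_shipment).
So O(withhold_shipment) holds — withhold_shipment is obligatory. None of the other listed options is made obligatory by any chain of premises.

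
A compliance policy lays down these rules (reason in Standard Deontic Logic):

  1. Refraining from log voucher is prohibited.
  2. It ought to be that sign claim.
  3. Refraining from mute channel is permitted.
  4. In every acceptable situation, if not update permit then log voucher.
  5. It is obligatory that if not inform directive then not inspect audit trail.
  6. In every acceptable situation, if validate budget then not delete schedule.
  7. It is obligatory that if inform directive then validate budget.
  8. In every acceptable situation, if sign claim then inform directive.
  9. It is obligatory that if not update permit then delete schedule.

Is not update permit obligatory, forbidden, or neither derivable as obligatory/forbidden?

Forbidden

Premise 2 states O(sign_claim) outright.
From O(sign_claim) and premise 8, O(sign_claim → inform_directive), we obtain O(inform_directive).
Premise 7 is O(inform_directive → validate_budget); since O(inform_directive), deontic closure gives O(validate_budget).
With premise 6, O(validate_budget → ¬delete_schedule), the K-axiom yields O(¬delete_schedule).
Premise 9, O(¬update_permit → delete_schedule), contraposes to O(¬delete_schedule → update_permit); with O(¬delete_schedule) we get O(update_permit).
Premises 1, 3, 4, 5 do not contribute to this derivation.
Thus O(update_permit), which is F(¬update_permit): ¬update_permit is forbidden.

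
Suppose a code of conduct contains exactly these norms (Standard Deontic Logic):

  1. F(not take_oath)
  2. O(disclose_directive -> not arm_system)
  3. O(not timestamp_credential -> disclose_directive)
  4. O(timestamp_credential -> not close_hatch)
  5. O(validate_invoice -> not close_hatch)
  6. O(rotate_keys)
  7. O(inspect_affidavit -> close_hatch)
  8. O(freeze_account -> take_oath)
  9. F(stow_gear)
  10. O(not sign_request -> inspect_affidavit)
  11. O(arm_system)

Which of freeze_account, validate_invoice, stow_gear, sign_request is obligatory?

Premise 11 gives O(arm_system).
Premise 2 is O(disclose_directive -> not arm_system); contrapositively O(arm_system -> not disclose_directive). Since O(arm_system) holds, K gives O(not disclose_directive).
Premise 3 is O(not timestamp_credential -> disclose_directive); contrapositively O(not disclose_directive -> timestamp_credential). Since O(not disclose_directive) holds, K gives O(timestamp_credential).
Premise 4 is O(timestamp_credential -> not close_hatch); since O(timestamp_credential), deontic closure gives O(not close_hatch).
The contrapositive of premise 7 (O(inspect_affidavit -> close_hatch)) is O(not close_hatch -> not inspect_affidavit), and O(not close_hatch) is already established, so O(not inspect_affidavit).
Premise 10 is O(not sign_request -> inspect_affidavit); contrapositively O(not inspect_affidavit -> sign_request). Since O(not inspect_affidavit) holds, K gives O(sign_request).
So O(sign_request) holds — sign_request is obligatory. None of the other listed options is made obligatory by any chain of premises.

sign_request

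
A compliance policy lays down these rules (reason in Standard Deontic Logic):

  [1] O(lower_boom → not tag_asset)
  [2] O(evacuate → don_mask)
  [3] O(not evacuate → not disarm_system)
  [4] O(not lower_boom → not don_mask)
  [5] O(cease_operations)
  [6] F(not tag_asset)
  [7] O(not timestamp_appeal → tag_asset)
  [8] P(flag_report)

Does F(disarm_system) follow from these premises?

F(not tag_asset) at premise 6 means O(tag_asset).
Premise 1 is O(lower_boom → not tag_asset); contrapositively O(tag_asset → not lower_boom). Since O(tag_asset) holds, K gives O(not lower_boom).
With premise 4, O(not lower_boom → not don_mask), the K-axiom yields O(not don_mask).
Premise 2 is O(evacuate → don_mask); contrapositively O(not don_mask → not evacuate). Since O(not don_mask) holds, K gives O(not evacuate).
From O(not evacuate) and premise 3, O(not evacuate → not disarm_system), we obtain O(not disarm_system).
Premises 5, 7, 8 do not contribute to this derivation.
So O(not disarm_system) holds, i.e. F(disarm_system). The claim follows.

Yes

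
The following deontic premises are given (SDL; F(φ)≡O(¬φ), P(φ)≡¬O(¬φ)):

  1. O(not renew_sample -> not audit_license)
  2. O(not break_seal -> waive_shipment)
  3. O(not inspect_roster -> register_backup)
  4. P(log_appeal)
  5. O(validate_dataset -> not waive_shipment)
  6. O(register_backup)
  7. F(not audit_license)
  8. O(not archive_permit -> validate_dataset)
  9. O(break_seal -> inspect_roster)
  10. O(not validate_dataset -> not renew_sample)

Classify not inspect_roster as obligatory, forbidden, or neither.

Forbidden

F(not audit_license) at premise 7 means O(audit_license).
Premise 1 is O(not renew_sample -> not audit_license); contrapositively O(audit_license -> renew_sample). Since O(audit_license) holds, K gives O(renew_sample).
Premise 10 is O(not validate_dataset -> not renew_sample); contrapositively O(renew_sample -> validate_dataset). Since O(renew_sample) holds, K gives O(validate_dataset).
Premise 5 is O(validate_dataset -> not waive_shipment); since O(validate_dataset), deontic closure gives O(not waive_shipment).
The contrapositive of premise 2 (O(not break_seal -> waive_shipment)) is O(not waive_shipment -> break_seal), and O(not waive_shipment) is already established, so O(break_seal).
Applying K to premise 9 (O(break_seal -> inspect_roster)) and O(break_seal) yields O(inspect_roster).
Premises 3, 4, 6, 8 do not contribute to this derivation.
Thus O(inspect_roster), which is F(not inspect_roster): not inspect_roster is forbidden.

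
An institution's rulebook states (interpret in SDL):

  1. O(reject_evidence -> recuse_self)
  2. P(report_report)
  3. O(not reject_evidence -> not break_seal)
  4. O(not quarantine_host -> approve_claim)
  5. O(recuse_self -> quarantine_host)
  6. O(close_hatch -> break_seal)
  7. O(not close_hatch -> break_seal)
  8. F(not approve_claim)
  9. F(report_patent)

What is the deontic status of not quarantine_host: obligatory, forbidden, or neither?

Forbidden

By case analysis on not close_hatch: premise 7 gives O(not close_hatch -> break_seal) and premise 6 gives O(close_hatch -> break_seal), so O(break_seal) either way.
Premise 3 is O(not reject_evidence -> not break_seal); contrapositively O(break_seal -> reject_evidence). Since O(break_seal) holds, K gives O(reject_evidence).
Premise 1 is O(reject_evidence -> recuse_self); since O(reject_evidence), deontic closure gives O(recuse_self).
Premise 5 is O(recuse_self -> quarantine_host); since O(recuse_self), deontic closure gives O(quarantine_host).
Premises 2, 4, 8, 9 do not contribute to this derivation.
Thus O(quarantine_host), which is F(not quarantine_host): not quarantine_host is forbidden.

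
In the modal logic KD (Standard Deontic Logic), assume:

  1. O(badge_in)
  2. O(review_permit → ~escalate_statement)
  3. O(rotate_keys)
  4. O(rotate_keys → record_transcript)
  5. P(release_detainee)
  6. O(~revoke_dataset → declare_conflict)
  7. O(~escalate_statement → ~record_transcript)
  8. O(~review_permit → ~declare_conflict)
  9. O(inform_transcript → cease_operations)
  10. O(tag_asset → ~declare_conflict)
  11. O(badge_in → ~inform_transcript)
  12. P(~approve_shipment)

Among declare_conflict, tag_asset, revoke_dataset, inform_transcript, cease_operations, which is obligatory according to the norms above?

revoke_dataset

Premise 3 states O(rotate_keys) outright.
Premise 4 is O(rotate_keys → record_transcript); since O(rotate_keys), deontic closure gives O(record_transcript).
Premise 7 is O(~escalate_statement → ~record_transcript); contrapositively O(record_transcript → escalate_statement). Since O(record_transcript) holds, K gives O(escalate_statement).
Premise 2, O(review_permit → ~escalate_statement), contraposes to O(escalate_statement → ~review_permit); with O(escalate_statement) we get O(~review_permit).
Applying K to premise 8 (O(~review_permit → ~declare_conflict)) and O(~review_permit) yields O(~declare_conflict).
Premise 6 is O(~revoke_dataset → declare_conflict); contrapositively O(~declare_conflict → revoke_dataset). Since O(~declare_conflict) holds, K gives O(revoke_dataset).
So O(revoke_dataset) holds — revoke_dataset is obligatory. None of the other listed options is made obligatory by any chain of premises.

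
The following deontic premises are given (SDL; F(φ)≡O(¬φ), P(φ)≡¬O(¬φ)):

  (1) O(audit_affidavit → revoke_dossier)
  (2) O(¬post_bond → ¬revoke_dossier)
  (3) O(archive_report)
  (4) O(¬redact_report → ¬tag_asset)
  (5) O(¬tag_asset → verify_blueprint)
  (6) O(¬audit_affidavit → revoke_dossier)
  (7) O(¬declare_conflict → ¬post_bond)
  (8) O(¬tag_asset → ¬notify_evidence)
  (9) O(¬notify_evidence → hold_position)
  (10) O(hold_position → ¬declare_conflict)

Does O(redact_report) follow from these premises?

Premises 1 and 6 are O(audit_affidavit → revoke_dossier) and O(¬audit_affidavit → revoke_dossier); every ideal world satisfies audit_affidavit or ¬audit_affidavit, so in either case revoke_dossier holds — hence O(revoke_dossier).
Premise 2, O(¬post_bond → ¬revoke_dossier), contraposes to O(revoke_dossier → post_bond); with O(revoke_dossier) we get O(post_bond).
The contrapositive of premise 7 (O(¬declare_conflict → ¬post_bond)) is O(post_bond → declare_conflict), and O(post_bond) is already established, so O(declare_conflict).
The contrapositive of premise 10 (O(hold_position → ¬declare_conflict)) is O(declare_conflict → ¬hold_position), and O(declare_conflict) is already established, so O(¬hold_position).
Premise 9, O(¬notify_evidence → hold_position), contraposes to O(¬hold_position → notify_evidence); with O(¬hold_position) we get O(notify_evidence).
Premise 8, O(¬tag_asset → ¬notify_evidence), contraposes to O(notify_evidence → tag_asset); with O(notify_evidence) we get O(tag_asset).
Premise 4, O(¬redact_report → ¬tag_asset), contraposes to O(tag_asset → redact_report); with O(tag_asset) we get O(redact_report).
Premises 3, 5 do not contribute to this derivation.
So O(redact_report) follows.

Yes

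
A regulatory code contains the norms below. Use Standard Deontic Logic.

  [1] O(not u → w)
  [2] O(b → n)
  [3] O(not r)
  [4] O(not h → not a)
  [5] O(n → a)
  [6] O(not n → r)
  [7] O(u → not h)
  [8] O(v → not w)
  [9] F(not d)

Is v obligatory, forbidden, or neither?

Forbidden

Premise 3 states O(not r) outright.
Premise 6 is O(not n → r); contrapositively O(not r → n). Since O(not r) holds, K gives O(n).
Applying K to premise 5 (O(n → a)) and O(n) yields O(a).
Premise 4, O(not h → not a), contraposes to O(a → h); with O(a) we get O(h).
The contrapositive of premise 7 (O(u → not h)) is O(h → not u), and O(h) is already established, so O(not u).
With premise 1, O(not u → w), the K-axiom yields O(w).
Premise 8, O(v → not w), contraposes to O(w → not v); with O(w) we get O(not v).
Premises 2, 9 do not contribute to this derivation.
Thus O(not v), which is F(v): v is forbidden.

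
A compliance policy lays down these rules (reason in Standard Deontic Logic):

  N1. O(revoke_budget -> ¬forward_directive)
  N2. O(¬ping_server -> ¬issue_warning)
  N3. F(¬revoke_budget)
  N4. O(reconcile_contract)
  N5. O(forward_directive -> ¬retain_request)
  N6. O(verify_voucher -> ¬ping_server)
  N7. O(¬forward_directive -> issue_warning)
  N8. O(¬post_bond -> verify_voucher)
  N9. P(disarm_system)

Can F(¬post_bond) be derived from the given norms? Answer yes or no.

Yes

Premise 3, F(¬revoke_budget), is equivalent to O(revoke_budget).
Premise 1 is O(revoke_budget -> ¬forward_directive); since O(revoke_budget), deontic closure gives O(¬forward_directive).
Premise 7 is O(¬forward_directive -> issue_warning); since O(¬forward_directive), deontic closure gives O(issue_warning).
Premise 2 is O(¬ping_server -> ¬issue_warning); contrapositively O(issue_warning -> ping_server). Since O(issue_warning) holds, K gives O(ping_server).
Premise 6, O(verify_voucher -> ¬ping_server), contraposes to O(ping_server -> ¬verify_voucher); with O(ping_server) we get O(¬verify_voucher).
Premise 8 is O(¬post_bond -> verify_voucher); contrapositively O(¬verify_voucher -> post_bond). Since O(¬verify_voucher) holds, K gives O(post_bond).
Premises 4, 5, 9 do not contribute to this derivation.
So O(post_bond) holds, i.e. F(¬post_bond). The claim follows.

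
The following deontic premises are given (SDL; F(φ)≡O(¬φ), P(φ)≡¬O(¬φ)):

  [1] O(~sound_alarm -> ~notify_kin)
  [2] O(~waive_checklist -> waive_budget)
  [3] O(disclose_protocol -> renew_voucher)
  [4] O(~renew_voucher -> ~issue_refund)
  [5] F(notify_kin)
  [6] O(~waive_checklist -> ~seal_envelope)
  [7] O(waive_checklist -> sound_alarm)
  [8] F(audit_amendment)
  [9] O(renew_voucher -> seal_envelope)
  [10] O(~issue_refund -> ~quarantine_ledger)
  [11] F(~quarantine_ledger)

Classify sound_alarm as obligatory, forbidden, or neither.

Obligatory

F(~quarantine_ledger) at premise 11 means O(quarantine_ledger).
Premise 10, O(~issue_refund -> ~quarantine_ledger), contraposes to O(quarantine_ledger -> issue_refund); with O(quarantine_ledger) we get O(issue_refund).
Premise 4, O(~renew_voucher -> ~issue_refund), contraposes to O(issue_refund -> renew_voucher); with O(issue_refund) we get O(renew_voucher).
Applying K to premise 9 (O(renew_voucher -> seal_envelope)) and O(renew_voucher) yields O(seal_envelope).
Premise 6, O(~waive_checklist -> ~seal_envelope), contraposes to O(seal_envelope -> waive_checklist); with O(seal_envelope) we get O(waive_checklist).
Premise 7 is O(waive_checklist -> sound_alarm); since O(waive_checklist), deontic closure gives O(sound_alarm).
Premises 1, 2, 3, 5, 8 do not contribute to this derivation.
Hence sound_alarm is obligatory.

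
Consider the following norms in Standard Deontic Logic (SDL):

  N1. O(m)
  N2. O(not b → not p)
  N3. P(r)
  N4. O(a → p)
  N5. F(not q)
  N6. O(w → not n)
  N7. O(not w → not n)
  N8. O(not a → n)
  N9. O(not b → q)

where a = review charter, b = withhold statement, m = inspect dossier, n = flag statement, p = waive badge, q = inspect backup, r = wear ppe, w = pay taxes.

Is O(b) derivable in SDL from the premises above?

By case analysis on not w: premise 7 gives O(not w → not n) and premise 6 gives O(w → not n), so O(not n) either way.
The contrapositive of premise 8 (O(not a → n)) is O(not n → a), and O(not n) is already established, so O(a).
From O(a) and premise 4, O(a → p), we obtain O(p).
Premise 2, O(not b → not p), contraposes to O(p → b); with O(p) we get O(b).
Premises 1, 3, 5, 9 do not contribute to this derivation.
So O(b) follows.

Yes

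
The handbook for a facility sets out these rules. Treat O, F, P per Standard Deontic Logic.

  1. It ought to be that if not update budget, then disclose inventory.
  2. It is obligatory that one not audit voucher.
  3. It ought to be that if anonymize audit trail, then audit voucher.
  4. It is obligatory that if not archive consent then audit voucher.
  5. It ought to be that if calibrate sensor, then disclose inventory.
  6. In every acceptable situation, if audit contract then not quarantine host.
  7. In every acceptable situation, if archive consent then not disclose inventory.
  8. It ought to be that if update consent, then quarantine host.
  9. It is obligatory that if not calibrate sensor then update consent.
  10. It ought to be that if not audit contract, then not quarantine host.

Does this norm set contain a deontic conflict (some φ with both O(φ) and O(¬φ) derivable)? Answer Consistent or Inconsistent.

Premises 6 and 10 cover both cases: O(audit_contract → ¬quarantine_host) and O(¬audit_contract → ¬quarantine_host). Since audit_contract ∨ ¬audit_contract is a tautology, O(¬quarantine_host) follows.
The contrapositive of premise 8 (O(update_consent → quarantine_host)) is O(¬quarantine_host → ¬update_consent), and O(¬quarantine_host) is already established, so O(¬update_consent).
Premise 9, O(¬calibrate_sensor → update_consent), contraposes to O(¬update_consent → calibrate_sensor); with O(¬update_consent) we get O(calibrate_sensor).
Premise 5 is O(calibrate_sensor → disclose_inventory); since O(calibrate_sensor), deontic closure gives O(disclose_inventory).
Premise 7, O(archive_consent → ¬disclose_inventory), contraposes to O(disclose_inventory → ¬archive_consent); with O(disclose_inventory) we get O(¬archive_consent).
From O(¬archive_consent) and premise 4, O(¬archive_consent → audit_voucher), we obtain O(audit_voucher).
But premise 2 directly asserts O(¬audit_voucher).
We now have both O(audit_voucher) and O(¬audit_voucher) — audit_voucher is simultaneously obligatory and forbidden, violating the D-axiom.

Inconsistent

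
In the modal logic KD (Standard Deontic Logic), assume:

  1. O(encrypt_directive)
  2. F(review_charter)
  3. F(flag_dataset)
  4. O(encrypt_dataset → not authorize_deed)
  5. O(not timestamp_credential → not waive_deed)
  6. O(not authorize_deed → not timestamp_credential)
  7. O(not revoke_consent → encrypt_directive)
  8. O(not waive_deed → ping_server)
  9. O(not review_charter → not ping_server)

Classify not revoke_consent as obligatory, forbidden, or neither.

Neither

Premise 7 is O(not revoke_consent → encrypt_directive); even if O(encrypt_directive) held, inferring O(not revoke_consent) would be affirming the consequent — invalid.
No premise or chain of K-axiom applications forces O(not revoke_consent), and none forces O(revoke_consent). So not revoke_consent is neither obligatory nor forbidden under these norms.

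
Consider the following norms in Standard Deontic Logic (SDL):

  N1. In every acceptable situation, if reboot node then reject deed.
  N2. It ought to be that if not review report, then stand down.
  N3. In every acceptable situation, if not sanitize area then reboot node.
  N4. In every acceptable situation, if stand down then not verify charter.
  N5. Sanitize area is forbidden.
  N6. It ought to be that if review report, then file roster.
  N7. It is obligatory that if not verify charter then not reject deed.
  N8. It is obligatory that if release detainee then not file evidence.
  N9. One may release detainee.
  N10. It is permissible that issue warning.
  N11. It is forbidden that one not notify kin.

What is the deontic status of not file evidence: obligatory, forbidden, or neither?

Neither

Premise 8 is O(release_detainee → ¬file_evidence), but O(release_detainee) is not derivable from the premises (the permission P(release_detainee) asserts only ¬O(¬release_detainee), not O(release_detainee)), so it does not yield O(¬file_evidence).
No premise or chain of K-axiom applications forces O(¬file_evidence), and none forces O(file_evidence). So ¬file_evidence is neither obligatory nor forbidden under these norms.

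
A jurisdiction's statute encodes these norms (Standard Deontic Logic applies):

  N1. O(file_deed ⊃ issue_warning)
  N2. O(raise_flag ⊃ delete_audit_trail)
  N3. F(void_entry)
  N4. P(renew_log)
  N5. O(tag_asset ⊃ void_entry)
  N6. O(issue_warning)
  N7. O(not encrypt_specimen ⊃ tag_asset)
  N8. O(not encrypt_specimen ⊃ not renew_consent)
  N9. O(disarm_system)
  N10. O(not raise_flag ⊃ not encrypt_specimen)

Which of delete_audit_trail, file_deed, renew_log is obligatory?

delete_audit_trail

F(void_entry) at premise 3 means O(not void_entry).
Premise 5 is O(tag_asset ⊃ void_entry); contrapositively O(not void_entry ⊃ not tag_asset). Since O(not void_entry) holds, K gives O(not tag_asset).
The contrapositive of premise 7 (O(not encrypt_specimen ⊃ tag_asset)) is O(not tag_asset ⊃ encrypt_specimen), and O(not tag_asset) is already established, so O(encrypt_specimen).
Premise 10 is O(not raise_flag ⊃ not encrypt_specimen); contrapositively O(encrypt_specimen ⊃ raise_flag). Since O(encrypt_specimen) holds, K gives O(raise_flag).
From O(raise_flag) and premise 2, O(raise_flag ⊃ delete_audit_trail), we obtain O(delete_audit_trail).
So O(delete_audit_trail) holds — delete_audit_trail is obligatory. None of the other listed options is made obligatory by any chain of premises.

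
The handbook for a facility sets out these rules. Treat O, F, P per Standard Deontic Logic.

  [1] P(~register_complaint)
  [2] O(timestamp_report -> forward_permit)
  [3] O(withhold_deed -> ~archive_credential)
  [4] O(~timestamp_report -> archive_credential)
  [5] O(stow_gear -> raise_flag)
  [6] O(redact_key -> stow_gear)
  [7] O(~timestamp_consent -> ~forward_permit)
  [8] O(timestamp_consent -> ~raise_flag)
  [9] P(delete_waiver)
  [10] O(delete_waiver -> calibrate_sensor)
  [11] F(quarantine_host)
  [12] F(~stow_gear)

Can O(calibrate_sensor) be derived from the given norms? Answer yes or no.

Premise 10 is O(delete_waiver -> calibrate_sensor), but O(delete_waiver) is not derivable from the premises (the permission P(delete_waiver) asserts only ~O(~delete_waiver), not O(delete_waiver)), so it does not yield O(calibrate_sensor).
No other premise forces O(calibrate_sensor). An ideal world satisfying every premise can still have calibrate_sensor false, so O(calibrate_sensor) is not derivable.

No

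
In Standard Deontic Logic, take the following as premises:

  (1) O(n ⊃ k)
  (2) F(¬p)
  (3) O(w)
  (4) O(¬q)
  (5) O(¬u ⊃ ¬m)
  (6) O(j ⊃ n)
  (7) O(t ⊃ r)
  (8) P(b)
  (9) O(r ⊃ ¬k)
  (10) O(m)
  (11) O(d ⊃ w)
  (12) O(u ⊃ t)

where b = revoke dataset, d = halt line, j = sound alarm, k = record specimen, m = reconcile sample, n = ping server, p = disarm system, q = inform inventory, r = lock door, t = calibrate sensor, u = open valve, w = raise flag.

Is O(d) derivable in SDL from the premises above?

No

Premise 11 is O(d ⊃ w); even if O(w) held, inferring O(d) would be affirming the consequent — invalid.
No other premise forces O(d). An ideal world satisfying every premise can still have d false, so O(d) is not derivable.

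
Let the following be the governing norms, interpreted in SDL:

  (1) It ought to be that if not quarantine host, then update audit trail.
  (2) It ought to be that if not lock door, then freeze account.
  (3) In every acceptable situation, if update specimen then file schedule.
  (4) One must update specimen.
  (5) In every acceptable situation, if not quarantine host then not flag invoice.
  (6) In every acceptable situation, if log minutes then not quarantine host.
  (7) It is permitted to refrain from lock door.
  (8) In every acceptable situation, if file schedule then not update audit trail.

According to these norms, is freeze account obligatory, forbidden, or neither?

Premise 2 is O(¬lock_door → freeze_account), but O(¬lock_door) is not derivable from the premises (the permission P(¬lock_door) asserts only ¬O(lock_door), not O(¬lock_door)), so it does not yield O(freeze_account).
No premise or chain of K-axiom applications forces O(freeze_account), and none forces O(¬freeze_account). So freeze_account is neither obligatory nor forbidden under these norms.

Neither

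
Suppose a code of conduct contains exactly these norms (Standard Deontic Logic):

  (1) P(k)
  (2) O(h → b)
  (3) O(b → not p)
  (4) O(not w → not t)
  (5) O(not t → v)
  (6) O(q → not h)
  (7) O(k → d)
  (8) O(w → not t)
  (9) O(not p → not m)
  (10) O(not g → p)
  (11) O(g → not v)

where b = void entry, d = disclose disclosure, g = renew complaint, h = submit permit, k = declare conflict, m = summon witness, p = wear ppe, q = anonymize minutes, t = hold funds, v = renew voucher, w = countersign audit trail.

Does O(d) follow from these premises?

No

Premise 7 is O(k → d), but O(k) is not derivable from the premises (the permission P(k) asserts only not O(not k), not O(k)), so it does not yield O(d).
No other premise forces O(d). An ideal world satisfying every premise can still have d false, so O(d) is not derivable.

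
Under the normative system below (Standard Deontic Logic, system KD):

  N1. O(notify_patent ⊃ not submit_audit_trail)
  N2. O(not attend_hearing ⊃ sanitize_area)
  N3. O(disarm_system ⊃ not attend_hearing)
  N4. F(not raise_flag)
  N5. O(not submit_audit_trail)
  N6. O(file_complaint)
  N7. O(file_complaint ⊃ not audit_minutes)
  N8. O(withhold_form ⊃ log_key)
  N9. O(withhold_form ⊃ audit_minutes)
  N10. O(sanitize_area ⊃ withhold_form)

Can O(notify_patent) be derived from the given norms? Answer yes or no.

No

Premise 1 is O(notify_patent ⊃ not submit_audit_trail); even if O(not submit_audit_trail) held, inferring O(notify_patent) would be affirming the consequent — invalid.
No other premise forces O(notify_patent). An ideal world satisfying every premise can still have notify_patent false, so O(notify_patent) is not derivable.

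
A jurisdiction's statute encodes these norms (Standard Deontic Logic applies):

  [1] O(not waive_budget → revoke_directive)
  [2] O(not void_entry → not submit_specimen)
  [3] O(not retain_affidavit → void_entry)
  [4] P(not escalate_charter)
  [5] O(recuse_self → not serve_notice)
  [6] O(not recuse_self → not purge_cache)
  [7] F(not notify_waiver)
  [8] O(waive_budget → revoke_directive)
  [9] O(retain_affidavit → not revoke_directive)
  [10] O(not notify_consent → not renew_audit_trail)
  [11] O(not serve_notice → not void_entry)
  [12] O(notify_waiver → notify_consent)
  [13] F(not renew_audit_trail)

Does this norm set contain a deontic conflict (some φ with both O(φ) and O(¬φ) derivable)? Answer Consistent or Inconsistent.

Premise 10 is O(not notify_consent → not renew_audit_trail), but O(not notify_consent) is not derivable from the premises, so it does not yield O(not renew_audit_trail).
So O(not renew_audit_trail) is not derivable, and the apparent clash with O(renew_audit_trail) does not arise.
A world satisfying every obligation exists (e.g. escalate_charter=false, notify_consent=true, notify_waiver=true, purge_cache=false, recuse_self=false, renew_audit_trail=true, retain_affidavit=false, revoke_directive=true, serve_notice=true, submit_specimen=false, void_entry=true, waive_budget=false); no atom is both obligatory and forbidden, so the set is consistent.

Consistent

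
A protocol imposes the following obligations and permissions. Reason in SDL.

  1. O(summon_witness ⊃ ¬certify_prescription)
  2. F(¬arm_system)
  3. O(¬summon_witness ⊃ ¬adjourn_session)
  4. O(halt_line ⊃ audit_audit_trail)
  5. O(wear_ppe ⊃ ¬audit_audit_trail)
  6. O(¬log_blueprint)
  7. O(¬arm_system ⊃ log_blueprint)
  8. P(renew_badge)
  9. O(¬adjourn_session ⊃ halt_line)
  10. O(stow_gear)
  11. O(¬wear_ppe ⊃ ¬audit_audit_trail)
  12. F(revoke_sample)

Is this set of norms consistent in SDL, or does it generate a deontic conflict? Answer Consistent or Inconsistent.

Consistent

Premise 7 is O(¬arm_system ⊃ log_blueprint), but O(¬arm_system) is not derivable from the premises, so it does not yield O(log_blueprint).
So O(log_blueprint) is not derivable, and the apparent clash with O(¬log_blueprint) does not arise.
A world satisfying every obligation exists (e.g. adjourn_session=true, arm_system=true, audit_audit_trail=false, certify_prescription=false, halt_line=false, log_blueprint=false, renew_badge=false, revoke_sample=false, stow_gear=true, summon_witness=true, wear_ppe=false); no atom is both obligatory and forbidden, so the set is consistent.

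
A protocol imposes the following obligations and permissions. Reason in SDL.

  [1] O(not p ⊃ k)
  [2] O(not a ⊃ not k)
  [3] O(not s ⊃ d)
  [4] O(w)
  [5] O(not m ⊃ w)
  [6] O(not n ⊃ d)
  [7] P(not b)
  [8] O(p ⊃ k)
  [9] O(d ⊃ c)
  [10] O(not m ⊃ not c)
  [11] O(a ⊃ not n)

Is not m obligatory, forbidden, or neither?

Forbidden

Premises 8 and 1 cover both cases: O(p ⊃ k) and O(not p ⊃ k). Since p ∨ not p is a tautology, O(k) follows.
Premise 2, O(not a ⊃ not k), contraposes to O(k ⊃ a); with O(k) we get O(a).
From O(a) and premise 11, O(a ⊃ not n), we obtain O(not n).
With premise 6, O(not n ⊃ d), the K-axiom yields O(d).
Applying K to premise 9 (O(d ⊃ c)) and O(d) yields O(c).
Premise 10, O(not m ⊃ not c), contraposes to O(c ⊃ m); with O(c) we get O(m).
Premises 3, 4, 5, 7 do not contribute to this derivation.
Thus O(m), which is F(not m): not m is forbidden.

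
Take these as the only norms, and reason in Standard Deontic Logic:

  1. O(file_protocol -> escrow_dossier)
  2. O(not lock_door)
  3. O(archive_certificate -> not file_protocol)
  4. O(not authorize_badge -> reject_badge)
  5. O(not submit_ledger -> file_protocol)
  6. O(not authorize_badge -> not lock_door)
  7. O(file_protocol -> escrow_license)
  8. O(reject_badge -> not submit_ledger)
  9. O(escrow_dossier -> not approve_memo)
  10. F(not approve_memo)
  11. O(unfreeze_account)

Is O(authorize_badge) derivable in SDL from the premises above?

Yes

Premise 10, F(not approve_memo), is equivalent to O(approve_memo).
The contrapositive of premise 9 (O(escrow_dossier -> not approve_memo)) is O(approve_memo -> not escrow_dossier), and O(approve_memo) is already established, so O(not escrow_dossier).
Premise 1 is O(file_protocol -> escrow_dossier); contrapositively O(not escrow_dossier -> not file_protocol). Since O(not escrow_dossier) holds, K gives O(not file_protocol).
Premise 5, O(not submit_ledger -> file_protocol), contraposes to O(not file_protocol -> submit_ledger); with O(not file_protocol) we get O(submit_ledger).
Premise 8 is O(reject_badge -> not submit_ledger); contrapositively O(submit_ledger -> not reject_badge). Since O(submit_ledger) holds, K gives O(not reject_badge).
Premise 4 is O(not authorize_badge -> reject_badge); contrapositively O(not reject_badge -> authorize_badge). Since O(not reject_badge) holds, K gives O(authorize_badge).
Premises 2, 3, 6, 7, 11 do not contribute to this derivation.
So O(authorize_badge) follows.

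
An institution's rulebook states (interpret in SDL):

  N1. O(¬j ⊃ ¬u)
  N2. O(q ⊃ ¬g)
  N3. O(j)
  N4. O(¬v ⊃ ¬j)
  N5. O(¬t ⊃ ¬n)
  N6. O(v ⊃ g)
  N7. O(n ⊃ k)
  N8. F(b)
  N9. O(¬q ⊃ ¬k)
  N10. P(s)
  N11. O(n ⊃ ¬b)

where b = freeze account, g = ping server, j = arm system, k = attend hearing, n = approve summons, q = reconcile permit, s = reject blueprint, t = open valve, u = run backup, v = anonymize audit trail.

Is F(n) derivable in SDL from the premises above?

Yes

Premise 3 gives O(j).
Premise 4 is O(¬v ⊃ ¬j); contrapositively O(j ⊃ v). Since O(j) holds, K gives O(v).
Premise 6 is O(v ⊃ g); since O(v), deontic closure gives O(g).
Premise 2 is O(q ⊃ ¬g); contrapositively O(g ⊃ ¬q). Since O(g) holds, K gives O(¬q).
Premise 9 is O(¬q ⊃ ¬k); since O(¬q), deontic closure gives O(¬k).
The contrapositive of premise 7 (O(n ⊃ k)) is O(¬k ⊃ ¬n), and O(¬k) is already established, so O(¬n).
Premises 1, 5, 8, 10, 11 do not contribute to this derivation.
So O(¬n) holds, i.e. F(n). The claim follows.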